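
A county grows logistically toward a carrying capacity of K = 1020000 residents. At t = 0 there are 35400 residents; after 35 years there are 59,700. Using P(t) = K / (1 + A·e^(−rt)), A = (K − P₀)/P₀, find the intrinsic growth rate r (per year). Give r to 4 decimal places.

A = (1020000 − 35400)/35400 = 27.81356
59700 = 1020000/(1 + 27.81356·e^(−r·35)) → e^(−35r) = (17.08543 − 1)/27.81356 = 0.57833
r = −ln(0.57833)/35 = 0.54761/35

r ≈ 0.0156 per year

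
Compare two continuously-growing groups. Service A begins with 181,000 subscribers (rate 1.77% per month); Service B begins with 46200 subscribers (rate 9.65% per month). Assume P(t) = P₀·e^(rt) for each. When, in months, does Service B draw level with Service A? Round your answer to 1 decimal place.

t ≈ 17.3 months

181000·e^(0.0177t) = 46200·e^(0.0965t)
181000/46200 = e^((0.0965 − 0.0177)t) → ln(3.91775) = 0.0788·t
t = 1.36552 / 0.0788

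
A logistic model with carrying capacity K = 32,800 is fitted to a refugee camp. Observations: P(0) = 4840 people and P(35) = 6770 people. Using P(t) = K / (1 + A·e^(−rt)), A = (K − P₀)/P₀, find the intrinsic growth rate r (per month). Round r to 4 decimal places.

A = (32800 − 4840)/4840 = 5.77686
6770 = 32800/(1 + 5.77686·e^(−r·35)) → e^(−35r) = (4.8449 − 1)/5.77686 = 0.66557
r = −ln(0.66557)/35 = 0.40711/35

r ≈ 0.0116 per month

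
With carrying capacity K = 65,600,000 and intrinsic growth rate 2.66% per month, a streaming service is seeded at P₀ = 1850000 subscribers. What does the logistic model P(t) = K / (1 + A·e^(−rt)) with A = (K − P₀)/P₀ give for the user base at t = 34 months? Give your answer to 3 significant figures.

≈ 4,390,000 subscribers

A = (65600000 − 1850000)/1850000 = 34.45946
P(34) = 65600000 / (1 + 34.45946·e^(−0.0266·34)) = 65600000 / (1 + 34.45946·0.404785)
= 65600000 / 14.94866 ≈ 4388352.8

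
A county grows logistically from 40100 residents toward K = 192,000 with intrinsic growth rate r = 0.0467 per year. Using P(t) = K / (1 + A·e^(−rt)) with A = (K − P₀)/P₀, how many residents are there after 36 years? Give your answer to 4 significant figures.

A = (192000 − 40100)/40100 = 3.78803
P(36) = 192000 / (1 + 3.78803·e^(−0.0467·36)) = 192000 / (1 + 3.78803·0.18615)
= 192000 / 1.70514 ≈ 112600.49

≈ 112,600 residents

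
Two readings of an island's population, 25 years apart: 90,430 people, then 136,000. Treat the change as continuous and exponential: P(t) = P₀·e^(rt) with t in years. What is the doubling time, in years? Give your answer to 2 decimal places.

r = ln(136000/90430) / 25 = ln(1.50393) / 25 ≈ 0.016323 per year
doubling time = ln 2 / |r| = 0.69315 / 0.016323

doubling time ≈ 42.46 years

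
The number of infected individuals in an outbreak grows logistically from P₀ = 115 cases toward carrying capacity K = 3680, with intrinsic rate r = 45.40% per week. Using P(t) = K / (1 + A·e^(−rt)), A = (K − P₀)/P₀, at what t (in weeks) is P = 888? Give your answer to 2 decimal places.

A = (3680 − 115)/115 = 31
888 = 3680/(1 + 31·e^(−0.454t)) → 1 + 31·e^(−0.454t) = 4.14414
e^(−0.454t) = 0.101424 → t = ln(9.8596)/0.454 = 2.28845/0.454

t ≈ 5.04 weeks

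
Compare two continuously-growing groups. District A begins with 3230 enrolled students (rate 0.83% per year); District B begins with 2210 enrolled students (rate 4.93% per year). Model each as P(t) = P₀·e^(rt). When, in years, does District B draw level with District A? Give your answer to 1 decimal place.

t ≈ 9.3 years

3230·e^(0.0083t) = 2210·e^(0.0493t)
3230/2210 = e^((0.0493 − 0.0083)t) → ln(1.46154) = 0.041·t
t = 0.37949 / 0.041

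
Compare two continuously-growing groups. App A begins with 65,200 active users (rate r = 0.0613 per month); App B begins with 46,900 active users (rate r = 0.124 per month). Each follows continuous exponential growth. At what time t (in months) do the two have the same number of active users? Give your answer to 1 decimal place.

t ≈ 5.3 months

65200·e^(0.0613t) = 46900·e^(0.124t)
65200/46900 = e^((0.124 − 0.0613)t) → ln(1.39019) = 0.0627·t
t = 0.32944 / 0.0627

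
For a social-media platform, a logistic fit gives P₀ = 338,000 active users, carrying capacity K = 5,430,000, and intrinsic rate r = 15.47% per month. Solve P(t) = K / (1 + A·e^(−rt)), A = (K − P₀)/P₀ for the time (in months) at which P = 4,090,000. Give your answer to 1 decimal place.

t ≈ 24.7 months

A = (5430000 − 338000)/338000 = 15.06509
4090000 = 5430000/(1 + 15.06509·e^(−0.1547t)) → 1 + 15.06509·e^(−0.1547t) = 1.32763
e^(−0.1547t) = 0.021748 → t = ln(45.98225)/0.1547 = 3.82826/0.1547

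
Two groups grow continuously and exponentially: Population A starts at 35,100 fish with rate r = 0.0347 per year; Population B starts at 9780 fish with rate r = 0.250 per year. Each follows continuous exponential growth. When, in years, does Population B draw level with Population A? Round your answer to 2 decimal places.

35100·e^(0.0347t) = 9780·e^(0.25t)
35100/9780 = e^((0.25 − 0.0347)t) → ln(3.58896) = 0.2153·t
t = 1.27786 / 0.2153

t ≈ 5.94 years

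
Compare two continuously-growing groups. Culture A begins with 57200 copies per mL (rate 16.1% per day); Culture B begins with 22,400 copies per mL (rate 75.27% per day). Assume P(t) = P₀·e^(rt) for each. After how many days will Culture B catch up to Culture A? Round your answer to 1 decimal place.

57200·e^(0.161t) = 22400·e^(0.7527t)
57200/22400 = e^((0.7527 − 0.161)t) → ln(2.55357) = 0.5917·t
t = 0.93749 / 0.5917

t ≈ 1.6 days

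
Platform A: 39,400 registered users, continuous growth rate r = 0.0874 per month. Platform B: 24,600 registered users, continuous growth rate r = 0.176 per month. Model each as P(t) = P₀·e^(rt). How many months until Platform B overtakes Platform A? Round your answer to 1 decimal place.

39400·e^(0.0874t) = 24600·e^(0.176t)
39400/24600 = e^((0.176 − 0.0874)t) → ln(1.60163) = 0.0886·t
t = 0.47102 / 0.0886

t ≈ 5.3 months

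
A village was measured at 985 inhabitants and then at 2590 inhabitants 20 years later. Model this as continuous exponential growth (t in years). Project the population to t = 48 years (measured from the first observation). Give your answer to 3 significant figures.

≈ 10,000 inhabitants

r = ln(2590/985) / 20 ≈ 0.048339 per year
P(48) = 985 · e^(0.048339·48) = 985 · 10.17824 ≈ 10025.56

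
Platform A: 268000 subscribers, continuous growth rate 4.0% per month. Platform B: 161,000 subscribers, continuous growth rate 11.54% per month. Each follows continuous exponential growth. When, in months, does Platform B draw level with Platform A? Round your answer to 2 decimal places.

t ≈ 6.76 months

268000·e^(0.04t) = 161000·e^(0.1154t)
268000/161000 = e^((0.1154 − 0.04)t) → ln(1.6646) = 0.0754·t
t = 0.50958 / 0.0754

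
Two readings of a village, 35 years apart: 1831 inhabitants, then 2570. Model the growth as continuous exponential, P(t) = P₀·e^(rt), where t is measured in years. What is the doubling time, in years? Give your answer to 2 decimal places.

doubling time ≈ 71.55 years

r = ln(2570/1831) / 35 = ln(1.4036) / 35 ≈ 0.009687 per year
doubling time = ln 2 / |r| = 0.69315 / 0.009687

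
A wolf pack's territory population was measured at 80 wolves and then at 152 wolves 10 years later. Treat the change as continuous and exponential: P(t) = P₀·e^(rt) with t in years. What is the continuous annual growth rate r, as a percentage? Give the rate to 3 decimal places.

152 = 80 · e^(r·10)
e^(10r) = 152/80 = 1.9
r = ln(1.9) / 10 = 0.64185 / 10

r ≈ 6.419% per year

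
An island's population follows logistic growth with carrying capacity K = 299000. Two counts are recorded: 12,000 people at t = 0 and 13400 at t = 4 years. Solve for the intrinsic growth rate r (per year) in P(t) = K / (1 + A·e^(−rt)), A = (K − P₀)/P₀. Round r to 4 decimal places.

A = (299000 − 12000)/12000 = 23.91667
13400 = 299000/(1 + 23.91667·e^(−r·4)) → e^(−4r) = (22.31343 − 1)/23.91667 = 0.891154
r = −ln(0.891154)/4 = 0.11524/4

r ≈ 0.0288 per year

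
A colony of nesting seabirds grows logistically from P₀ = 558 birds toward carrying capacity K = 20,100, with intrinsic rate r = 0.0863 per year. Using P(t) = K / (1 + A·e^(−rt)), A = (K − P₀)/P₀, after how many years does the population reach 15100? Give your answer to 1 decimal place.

A = (20100 − 558)/558 = 35.02151
15100 = 20100/(1 + 35.02151·e^(−0.0863t)) → 1 + 35.02151·e^(−0.0863t) = 1.33113
e^(−0.0863t) = 0.009455 → t = ln(105.76495)/0.0863 = 4.66122/0.0863

t ≈ 54.0 years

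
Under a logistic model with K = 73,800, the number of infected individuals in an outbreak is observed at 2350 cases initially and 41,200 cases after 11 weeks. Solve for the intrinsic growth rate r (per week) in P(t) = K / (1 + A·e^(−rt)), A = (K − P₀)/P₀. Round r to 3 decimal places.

A = (73800 − 2350)/2350 = 30.40426
41200 = 73800/(1 + 30.40426·e^(−r·11)) → e^(−11r) = (1.79126 − 1)/30.40426 = 0.026025
r = −ln(0.026025)/11 = 3.64871/11

r ≈ 0.332 per week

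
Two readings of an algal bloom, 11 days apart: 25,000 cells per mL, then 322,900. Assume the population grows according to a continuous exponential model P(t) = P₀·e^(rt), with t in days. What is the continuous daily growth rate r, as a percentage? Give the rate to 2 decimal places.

322900 = 25000 · e^(r·11)
e^(11r) = 322900/25000 = 12.916
r = ln(12.916) / 11 = 2.55847 / 11

r ≈ 23.26% per day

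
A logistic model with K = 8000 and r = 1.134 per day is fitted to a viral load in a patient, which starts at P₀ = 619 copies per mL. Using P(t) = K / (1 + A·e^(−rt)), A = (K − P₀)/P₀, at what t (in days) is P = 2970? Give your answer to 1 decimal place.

A = (8000 − 619)/619 = 11.92407
2970 = 8000/(1 + 11.92407·e^(−1.134t)) → 1 + 11.92407·e^(−1.134t) = 2.6936
e^(−1.134t) = 0.142032 → t = ln(7.04065)/1.134 = 1.9517/1.134

t ≈ 1.7 days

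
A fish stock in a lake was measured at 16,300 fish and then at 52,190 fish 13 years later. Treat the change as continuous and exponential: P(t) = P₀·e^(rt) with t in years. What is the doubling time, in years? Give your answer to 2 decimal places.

r = ln(52190/16300) / 13 = ln(3.20184) / 13 ≈ 0.089517 per year
doubling time = ln 2 / |r| = 0.69315 / 0.089517

doubling time ≈ 7.74 years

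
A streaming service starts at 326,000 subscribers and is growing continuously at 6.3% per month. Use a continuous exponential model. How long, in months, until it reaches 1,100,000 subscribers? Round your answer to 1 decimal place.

t ≈ 19.3 months

1100000 = 326000 · e^(0.063·t)
t = ln(1100000/326000) / 0.063 = ln(3.37423) / 0.063 = 1.21617 / 0.063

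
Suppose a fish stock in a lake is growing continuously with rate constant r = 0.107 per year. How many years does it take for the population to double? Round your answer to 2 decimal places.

doubling time = ln(2) / |r| = 0.69315 / 0.107

doubling time ≈ 6.48 years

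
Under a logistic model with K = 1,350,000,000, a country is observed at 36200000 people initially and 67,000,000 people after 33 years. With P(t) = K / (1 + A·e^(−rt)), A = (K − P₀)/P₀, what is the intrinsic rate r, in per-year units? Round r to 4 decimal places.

r ≈ 0.0194 per year

A = (1350000000 − 36200000)/36200000 = 36.29282
67000000 = 1350000000/(1 + 36.29282·e^(−r·33)) → e^(−33r) = (20.14925 − 1)/36.29282 = 0.527632
r = −ln(0.527632)/33 = 0.63936/33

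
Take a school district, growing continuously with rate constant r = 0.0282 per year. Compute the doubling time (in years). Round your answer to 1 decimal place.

doubling time ≈ 24.6 years

doubling time = ln(2) / |r| = 0.69315 / 0.0282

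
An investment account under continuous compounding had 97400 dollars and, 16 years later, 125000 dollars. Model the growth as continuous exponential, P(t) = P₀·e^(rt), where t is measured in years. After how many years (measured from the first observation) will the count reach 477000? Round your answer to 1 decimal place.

r = ln(125000/97400) / 16 ≈ 0.015593 per year
t = ln(477000/97400) / r = 1.58869 / 0.015593 ≈ 101.885

t ≈ 101.9 years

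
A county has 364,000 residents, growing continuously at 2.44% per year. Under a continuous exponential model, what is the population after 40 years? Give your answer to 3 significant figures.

≈ 966,000 residents

P(40) = 364000 · e^(0.0244·40) = 364000 · e^(0.976)
= 364000 · 2.65382 ≈ 965990.37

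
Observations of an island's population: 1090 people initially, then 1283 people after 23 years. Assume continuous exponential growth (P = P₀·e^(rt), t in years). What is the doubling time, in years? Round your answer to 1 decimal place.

r = ln(1283/1090) / 23 = ln(1.17706) / 23 ≈ 0.007088 per year
doubling time = ln 2 / |r| = 0.69315 / 0.007088

doubling time ≈ 97.8 years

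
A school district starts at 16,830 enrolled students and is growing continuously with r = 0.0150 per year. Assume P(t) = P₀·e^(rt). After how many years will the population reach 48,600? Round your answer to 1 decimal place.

48600 = 16830 · e^(0.015·t)
t = ln(48600/16830) / 0.015 = ln(2.8877) / 0.015 = 1.06046 / 0.015

t ≈ 70.7 years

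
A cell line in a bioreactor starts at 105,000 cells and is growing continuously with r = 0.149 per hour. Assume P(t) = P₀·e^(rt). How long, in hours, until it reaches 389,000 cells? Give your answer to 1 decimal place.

t ≈ 8.8 hours

389000 = 105000 · e^(0.149·t)
t = ln(389000/105000) / 0.149 = ln(3.70476) / 0.149 = 1.30962 / 0.149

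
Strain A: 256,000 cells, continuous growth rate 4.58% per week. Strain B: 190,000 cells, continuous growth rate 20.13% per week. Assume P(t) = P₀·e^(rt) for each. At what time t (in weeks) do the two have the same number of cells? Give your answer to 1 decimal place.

256000·e^(0.0458t) = 190000·e^(0.2013t)
256000/190000 = e^((0.2013 − 0.0458)t) → ln(1.34737) = 0.1555·t
t = 0.29815 / 0.1555

t ≈ 1.9 weeks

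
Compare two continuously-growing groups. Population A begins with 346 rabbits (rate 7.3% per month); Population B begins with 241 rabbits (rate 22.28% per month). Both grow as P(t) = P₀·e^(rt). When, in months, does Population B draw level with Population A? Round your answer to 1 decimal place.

346·e^(0.073t) = 241·e^(0.2228t)
346/241 = e^((0.2228 − 0.073)t) → ln(1.43568) = 0.1498·t
t = 0.36164 / 0.1498

t ≈ 2.4 months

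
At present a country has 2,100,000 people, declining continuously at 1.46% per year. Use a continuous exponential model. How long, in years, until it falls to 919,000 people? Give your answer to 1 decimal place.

t ≈ 56.6 years

919000 = 2100000 · e^(-0.0146·t)
t = ln(919000/2100000) / -0.0146 = ln(0.43762) / -0.0146 = -0.82641 / -0.0146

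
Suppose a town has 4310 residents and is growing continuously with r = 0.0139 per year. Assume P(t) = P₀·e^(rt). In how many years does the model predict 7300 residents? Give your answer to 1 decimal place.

7300 = 4310 · e^(0.0139·t)
t = ln(7300/4310) / 0.0139 = ln(1.69374) / 0.0139 = 0.52694 / 0.0139

t ≈ 37.9 years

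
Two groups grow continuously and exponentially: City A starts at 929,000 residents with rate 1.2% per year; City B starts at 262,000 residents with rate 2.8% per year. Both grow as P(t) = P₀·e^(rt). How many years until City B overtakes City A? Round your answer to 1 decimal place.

929000·e^(0.012t) = 262000·e^(0.028t)
929000/262000 = e^((0.028 − 0.012)t) → ln(3.5458) = 0.016·t
t = 1.26576 / 0.016

t ≈ 79.1 years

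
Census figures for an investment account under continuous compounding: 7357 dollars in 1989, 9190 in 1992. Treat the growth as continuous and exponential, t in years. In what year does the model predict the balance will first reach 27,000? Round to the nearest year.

r = ln(9190/7357) / 3 = 0.22246/3 ≈ 0.074155 per year
t = ln(27000/7357) / r = 1.30018/0.074155 ≈ 17.53 years after 1989

year 2007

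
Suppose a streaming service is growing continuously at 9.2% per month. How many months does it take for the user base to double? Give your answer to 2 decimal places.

doubling time ≈ 7.53 months

doubling time = ln(2) / |r| = 0.69315 / 0.092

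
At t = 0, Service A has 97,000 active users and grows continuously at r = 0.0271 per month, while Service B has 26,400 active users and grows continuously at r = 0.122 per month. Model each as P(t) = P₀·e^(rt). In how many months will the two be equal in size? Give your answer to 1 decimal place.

t ≈ 13.7 months

97000·e^(0.0271t) = 26400·e^(0.122t)
97000/26400 = e^((0.122 − 0.0271)t) → ln(3.67424) = 0.0949·t
t = 1.30135 / 0.0949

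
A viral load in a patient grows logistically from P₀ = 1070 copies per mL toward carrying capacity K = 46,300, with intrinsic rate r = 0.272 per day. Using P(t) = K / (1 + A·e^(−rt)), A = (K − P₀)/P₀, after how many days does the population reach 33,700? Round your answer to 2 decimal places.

t ≈ 17.38 days

A = (46300 − 1070)/1070 = 42.27103
33700 = 46300/(1 + 42.27103·e^(−0.272t)) → 1 + 42.27103·e^(−0.272t) = 1.37389
e^(−0.272t) = 0.008845 → t = ln(113.05823)/0.272 = 4.7279/0.272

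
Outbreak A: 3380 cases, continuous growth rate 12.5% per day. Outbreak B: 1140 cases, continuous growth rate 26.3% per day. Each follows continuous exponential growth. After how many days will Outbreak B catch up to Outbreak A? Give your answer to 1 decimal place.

3380·e^(0.125t) = 1140·e^(0.263t)
3380/1140 = e^((0.263 − 0.125)t) → ln(2.96491) = 0.138·t
t = 1.08685 / 0.138

t ≈ 7.9 days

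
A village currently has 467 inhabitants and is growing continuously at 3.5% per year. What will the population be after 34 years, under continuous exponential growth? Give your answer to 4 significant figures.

≈ 1,535 inhabitants

P(34) = 467 · e^(0.035·34) = 467 · e^(1.19)
= 467 · 3.28708 ≈ 1535.07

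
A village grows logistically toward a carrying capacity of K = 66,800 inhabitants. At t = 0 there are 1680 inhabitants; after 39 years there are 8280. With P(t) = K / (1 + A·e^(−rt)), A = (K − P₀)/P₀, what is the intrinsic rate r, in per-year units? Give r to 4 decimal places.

r ≈ 0.0436 per year

A = (66800 − 1680)/1680 = 38.7619
8280 = 66800/(1 + 38.7619·e^(−r·39)) → e^(−39r) = (8.06763 − 1)/38.7619 = 0.182335
r = −ln(0.182335)/39 = 1.70191/39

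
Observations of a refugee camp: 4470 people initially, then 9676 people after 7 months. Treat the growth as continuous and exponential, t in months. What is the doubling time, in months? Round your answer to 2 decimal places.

doubling time ≈ 6.28 months

r = ln(9676/4470) / 7 = ln(2.16465) / 7 ≈ 0.110323 per month
doubling time = ln 2 / |r| = 0.69315 / 0.110323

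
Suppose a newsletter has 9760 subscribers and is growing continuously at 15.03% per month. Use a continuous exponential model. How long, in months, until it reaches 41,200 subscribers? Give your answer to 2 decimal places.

41200 = 9760 · e^(0.1503·t)
t = ln(41200/9760) / 0.1503 = ln(4.22131) / 0.1503 = 1.44015 / 0.1503

t ≈ 9.58 months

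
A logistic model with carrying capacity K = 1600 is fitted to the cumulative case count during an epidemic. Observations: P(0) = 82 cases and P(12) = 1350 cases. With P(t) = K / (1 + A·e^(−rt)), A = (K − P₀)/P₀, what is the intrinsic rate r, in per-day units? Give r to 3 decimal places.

A = (1600 − 82)/82 = 18.5122
1350 = 1600/(1 + 18.5122·e^(−r·12)) → e^(−12r) = (1.18519 − 1)/18.5122 = 0.010003
r = −ln(0.010003)/12 = 4.60483/12

r ≈ 0.384 per day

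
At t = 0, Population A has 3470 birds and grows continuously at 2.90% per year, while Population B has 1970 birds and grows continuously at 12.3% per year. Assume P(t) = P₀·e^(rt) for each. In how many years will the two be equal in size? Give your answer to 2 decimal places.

t ≈ 6.02 years

3470·e^(0.029t) = 1970·e^(0.123t)
3470/1970 = e^((0.123 − 0.029)t) → ln(1.76142) = 0.094·t
t = 0.56612 / 0.094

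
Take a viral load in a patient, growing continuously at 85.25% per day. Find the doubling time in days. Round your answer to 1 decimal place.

doubling time ≈ 0.8 days

doubling time = ln(2) / |r| = 0.69315 / 0.8525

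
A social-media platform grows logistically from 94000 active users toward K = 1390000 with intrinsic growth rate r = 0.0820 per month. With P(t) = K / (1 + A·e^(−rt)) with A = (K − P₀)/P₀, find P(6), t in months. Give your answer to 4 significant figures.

A = (1390000 − 94000)/94000 = 13.78723
P(6) = 1390000 / (1 + 13.78723·e^(−0.082·6)) = 1390000 / (1 + 13.78723·0.611402)
= 1390000 / 9.42955 ≈ 147408.98

≈ 147,400 active users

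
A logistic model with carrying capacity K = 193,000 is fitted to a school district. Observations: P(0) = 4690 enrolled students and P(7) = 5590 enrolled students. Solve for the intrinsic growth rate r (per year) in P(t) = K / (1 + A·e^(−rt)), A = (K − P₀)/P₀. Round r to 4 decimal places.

r ≈ 0.0258 per year

A = (193000 − 4690)/4690 = 40.15139
5590 = 193000/(1 + 40.15139·e^(−r·7)) → e^(−7r) = (34.52594 − 1)/40.15139 = 0.834988
r = −ln(0.834988)/7 = 0.18034/7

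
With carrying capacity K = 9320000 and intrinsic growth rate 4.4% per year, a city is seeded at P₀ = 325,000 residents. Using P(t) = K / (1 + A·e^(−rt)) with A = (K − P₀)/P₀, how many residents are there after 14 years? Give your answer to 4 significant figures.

A = (9320000 − 325000)/325000 = 27.67692
P(14) = 9320000 / (1 + 27.67692·e^(−0.044·14)) = 9320000 / (1 + 27.67692·0.540101)
= 9320000 / 15.94832 ≈ 584387.55

≈ 584,400 residents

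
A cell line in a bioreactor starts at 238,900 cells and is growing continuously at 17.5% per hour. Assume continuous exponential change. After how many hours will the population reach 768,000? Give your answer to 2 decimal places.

t ≈ 6.67 hours

768000 = 238900 · e^(0.175·t)
t = ln(768000/238900) / 0.175 = ln(3.21473) / 0.175 = 1.16774 / 0.175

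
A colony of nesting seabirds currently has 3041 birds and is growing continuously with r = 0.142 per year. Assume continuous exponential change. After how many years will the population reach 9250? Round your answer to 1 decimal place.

9250 = 3041 · e^(0.142·t)
t = ln(9250/3041) / 0.142 = ln(3.04176) / 0.142 = 1.11244 / 0.142

t ≈ 7.8 years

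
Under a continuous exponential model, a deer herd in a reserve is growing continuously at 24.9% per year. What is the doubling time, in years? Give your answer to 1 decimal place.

doubling time = ln(2) / |r| = 0.69315 / 0.249

doubling time ≈ 2.8 years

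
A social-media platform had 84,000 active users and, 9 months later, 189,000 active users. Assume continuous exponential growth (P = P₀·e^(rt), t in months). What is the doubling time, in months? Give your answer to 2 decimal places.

r = ln(189000/84000) / 9 = ln(2.25) / 9 ≈ 0.090103 per month
doubling time = ln 2 / |r| = 0.69315 / 0.090103

doubling time ≈ 7.69 months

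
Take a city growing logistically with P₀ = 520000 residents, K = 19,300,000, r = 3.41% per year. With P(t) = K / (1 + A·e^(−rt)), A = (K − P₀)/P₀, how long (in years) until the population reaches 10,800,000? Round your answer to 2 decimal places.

t ≈ 112.21 years

A = (19300000 − 520000)/520000 = 36.11538
10800000 = 19300000/(1 + 36.11538·e^(−0.0341t)) → 1 + 36.11538·e^(−0.0341t) = 1.78704
e^(−0.0341t) = 0.021792 → t = ln(45.88778)/0.0341 = 3.8262/0.0341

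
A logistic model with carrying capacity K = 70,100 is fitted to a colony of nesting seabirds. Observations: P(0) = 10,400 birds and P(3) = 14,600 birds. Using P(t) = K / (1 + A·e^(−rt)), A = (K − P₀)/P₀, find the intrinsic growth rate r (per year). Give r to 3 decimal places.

r ≈ 0.137 per year

A = (70100 − 10400)/10400 = 5.74038
14600 = 70100/(1 + 5.74038·e^(−r·3)) → e^(−3r) = (4.80137 − 1)/5.74038 = 0.662215
r = −ln(0.662215)/3 = 0.41216/3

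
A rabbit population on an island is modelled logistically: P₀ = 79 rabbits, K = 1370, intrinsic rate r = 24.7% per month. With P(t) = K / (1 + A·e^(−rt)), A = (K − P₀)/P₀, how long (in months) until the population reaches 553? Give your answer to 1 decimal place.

A = (1370 − 79)/79 = 16.34177
553 = 1370/(1 + 16.34177·e^(−0.247t)) → 1 + 16.34177·e^(−0.247t) = 2.4774
e^(−0.247t) = 0.090406 → t = ln(11.0612)/0.247 = 2.40344/0.247

t ≈ 9.7 months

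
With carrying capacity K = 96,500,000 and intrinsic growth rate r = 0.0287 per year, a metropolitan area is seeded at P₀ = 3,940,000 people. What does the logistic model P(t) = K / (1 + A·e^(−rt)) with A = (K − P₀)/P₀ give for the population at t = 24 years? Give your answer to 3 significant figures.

≈ 7,540,000 people

A = (96500000 − 3940000)/3940000 = 23.49239
P(24) = 96500000 / (1 + 23.49239·e^(−0.0287·24)) = 96500000 / (1 + 23.49239·0.502178)
= 96500000 / 12.79737 ≈ 7540613.71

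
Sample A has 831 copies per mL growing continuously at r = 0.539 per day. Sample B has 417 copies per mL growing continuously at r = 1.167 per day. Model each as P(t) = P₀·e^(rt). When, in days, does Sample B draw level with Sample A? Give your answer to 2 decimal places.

831·e^(0.539t) = 417·e^(1.167t)
831/417 = e^((1.167 − 0.539)t) → ln(1.99281) = 0.628·t
t = 0.68954 / 0.628

t ≈ 1.10 days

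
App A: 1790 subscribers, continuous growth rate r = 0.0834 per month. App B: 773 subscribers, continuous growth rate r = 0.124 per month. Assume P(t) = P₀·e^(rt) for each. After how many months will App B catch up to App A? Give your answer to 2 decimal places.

1790·e^(0.0834t) = 773·e^(0.124t)
1790/773 = e^((0.124 − 0.0834)t) → ln(2.31565) = 0.0406·t
t = 0.83969 / 0.0406

t ≈ 20.68 months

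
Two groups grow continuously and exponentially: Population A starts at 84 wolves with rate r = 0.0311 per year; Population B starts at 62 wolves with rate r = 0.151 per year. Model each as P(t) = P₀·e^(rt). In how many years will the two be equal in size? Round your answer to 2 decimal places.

84·e^(0.0311t) = 62·e^(0.151t)
84/62 = e^((0.151 − 0.0311)t) → ln(1.35484) = 0.1199·t
t = 0.30368 / 0.1199

t ≈ 2.53 years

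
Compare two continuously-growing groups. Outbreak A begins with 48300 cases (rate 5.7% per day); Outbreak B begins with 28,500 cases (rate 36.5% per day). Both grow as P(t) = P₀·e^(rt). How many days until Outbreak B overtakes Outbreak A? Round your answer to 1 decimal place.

48300·e^(0.057t) = 28500·e^(0.365t)
48300/28500 = e^((0.365 − 0.057)t) → ln(1.69474) = 0.308·t
t = 0.52753 / 0.308

t ≈ 1.7 days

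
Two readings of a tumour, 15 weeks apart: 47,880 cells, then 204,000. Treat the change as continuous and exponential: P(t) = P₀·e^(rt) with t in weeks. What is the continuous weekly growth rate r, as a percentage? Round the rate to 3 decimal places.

204000 = 47880 · e^(r·15)
e^(15r) = 204000/47880 = 4.26065
r = ln(4.26065) / 15 = 1.44942 / 15

r ≈ 9.663% per week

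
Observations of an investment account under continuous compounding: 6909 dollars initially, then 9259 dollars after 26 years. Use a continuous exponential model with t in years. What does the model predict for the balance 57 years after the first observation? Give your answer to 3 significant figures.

≈ 13,100 dollars

r = ln(9259/6909) / 26 ≈ 0.01126 per year
P(57) = 6909 · e^(0.01126·57) = 6909 · 1.89998 ≈ 13126.98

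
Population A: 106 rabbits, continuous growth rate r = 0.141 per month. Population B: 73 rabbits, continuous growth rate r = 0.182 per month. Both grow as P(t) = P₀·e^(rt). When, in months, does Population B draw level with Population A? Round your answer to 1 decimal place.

t ≈ 9.1 months

106·e^(0.141t) = 73·e^(0.182t)
106/73 = e^((0.182 − 0.141)t) → ln(1.45205) = 0.041·t
t = 0.37298 / 0.041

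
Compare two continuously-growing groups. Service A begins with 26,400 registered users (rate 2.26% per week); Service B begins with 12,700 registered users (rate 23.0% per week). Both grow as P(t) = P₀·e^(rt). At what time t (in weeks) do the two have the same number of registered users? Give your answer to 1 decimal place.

t ≈ 3.5 weeks

26400·e^(0.0226t) = 12700·e^(0.23t)
26400/12700 = e^((0.23 − 0.0226)t) → ln(2.07874) = 0.2074·t
t = 0.73176 / 0.2074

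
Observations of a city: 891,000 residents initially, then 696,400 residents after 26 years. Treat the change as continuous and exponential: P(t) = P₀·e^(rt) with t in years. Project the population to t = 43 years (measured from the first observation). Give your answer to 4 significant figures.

r = ln(696400/891000) / 26 ≈ -0.009478 per year
P(43) = 891000 · e^(-0.009478·43) = 891000 · 0.66528 ≈ 592768.12

≈ 592,800 residents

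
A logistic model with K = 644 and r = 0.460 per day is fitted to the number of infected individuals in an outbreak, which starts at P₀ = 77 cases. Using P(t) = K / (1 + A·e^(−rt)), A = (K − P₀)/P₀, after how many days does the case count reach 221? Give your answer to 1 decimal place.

A = (644 − 77)/77 = 7.36364
221 = 644/(1 + 7.36364·e^(−0.46t)) → 1 + 7.36364·e^(−0.46t) = 2.91403
e^(−0.46t) = 0.25993 → t = ln(3.8472)/0.46 = 1.34734/0.46

t ≈ 2.9 days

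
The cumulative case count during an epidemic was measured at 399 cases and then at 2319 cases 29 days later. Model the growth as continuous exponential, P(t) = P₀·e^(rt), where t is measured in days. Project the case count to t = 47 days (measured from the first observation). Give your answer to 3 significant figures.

≈ 6,910 cases

r = ln(2319/399) / 29 ≈ 0.060687 per day
P(47) = 399 · e^(0.060687·47) = 399 · 17.32759 ≈ 6913.71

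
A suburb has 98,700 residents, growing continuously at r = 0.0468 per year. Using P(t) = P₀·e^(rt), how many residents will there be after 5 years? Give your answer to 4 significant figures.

≈ 124,700 residents

P(5) = 98700 · e^(0.0468·5) = 98700 · e^(0.234)
= 98700 · 1.26364 ≈ 124721.71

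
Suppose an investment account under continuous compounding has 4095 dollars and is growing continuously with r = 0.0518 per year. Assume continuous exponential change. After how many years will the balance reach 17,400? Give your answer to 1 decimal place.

17400 = 4095 · e^(0.0518·t)
t = ln(17400/4095) / 0.0518 = ln(4.24908) / 0.0518 = 1.4467 / 0.0518

t ≈ 27.9 years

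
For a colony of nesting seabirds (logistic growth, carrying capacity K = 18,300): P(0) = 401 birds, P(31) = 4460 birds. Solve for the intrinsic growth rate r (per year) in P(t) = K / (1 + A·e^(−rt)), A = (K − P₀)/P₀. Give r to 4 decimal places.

A = (18300 − 401)/401 = 44.63591
4460 = 18300/(1 + 44.63591·e^(−r·31)) → e^(−31r) = (4.10314 − 1)/44.63591 = 0.069521
r = −ln(0.069521)/31 = 2.66612/31

r ≈ 0.0860 per year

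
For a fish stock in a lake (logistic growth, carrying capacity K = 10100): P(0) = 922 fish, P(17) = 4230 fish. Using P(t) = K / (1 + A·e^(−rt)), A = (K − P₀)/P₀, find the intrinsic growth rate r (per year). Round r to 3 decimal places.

A = (10100 − 922)/922 = 9.95445
4230 = 10100/(1 + 9.95445·e^(−r·17)) → e^(−17r) = (2.38771 − 1)/9.95445 = 0.139406
r = −ln(0.139406)/17 = 1.97037/17

r ≈ 0.116 per year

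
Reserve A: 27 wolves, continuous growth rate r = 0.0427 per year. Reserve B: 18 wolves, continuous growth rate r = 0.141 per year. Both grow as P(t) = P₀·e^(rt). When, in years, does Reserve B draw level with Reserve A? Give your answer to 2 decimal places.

t ≈ 4.12 years

27·e^(0.0427t) = 18·e^(0.141t)
27/18 = e^((0.141 − 0.0427)t) → ln(1.5) = 0.0983·t
t = 0.40547 / 0.0983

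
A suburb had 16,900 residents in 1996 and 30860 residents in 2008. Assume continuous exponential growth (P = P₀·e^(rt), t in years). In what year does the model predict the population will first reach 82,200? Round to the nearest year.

r = ln(30860/16900) / 12 = 0.60215/12 ≈ 0.050179 per year
t = ln(82200/16900) / r = 1.58184/0.050179 ≈ 31.52 years after 1996

year 2028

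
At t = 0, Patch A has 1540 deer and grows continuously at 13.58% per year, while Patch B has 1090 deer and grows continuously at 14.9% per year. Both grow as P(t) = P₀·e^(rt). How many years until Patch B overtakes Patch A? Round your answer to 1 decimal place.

t ≈ 26.2 years

1540·e^(0.1358t) = 1090·e^(0.149t)
1540/1090 = e^((0.149 − 0.1358)t) → ln(1.41284) = 0.0132·t
t = 0.3456 / 0.0132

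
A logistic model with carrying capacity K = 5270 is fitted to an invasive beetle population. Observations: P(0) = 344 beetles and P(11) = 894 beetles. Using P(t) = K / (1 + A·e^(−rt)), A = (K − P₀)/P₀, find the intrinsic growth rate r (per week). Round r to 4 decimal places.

A = (5270 − 344)/344 = 14.31977
894 = 5270/(1 + 14.31977·e^(−r·11)) → e^(−11r) = (5.89485 − 1)/14.31977 = 0.341825
r = −ln(0.341825)/11 = 1.07346/11

r ≈ 0.0976 per week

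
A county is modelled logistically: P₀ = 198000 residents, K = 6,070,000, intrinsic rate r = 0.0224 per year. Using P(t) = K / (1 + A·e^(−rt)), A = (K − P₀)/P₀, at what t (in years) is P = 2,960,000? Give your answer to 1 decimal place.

A = (6070000 − 198000)/198000 = 29.65657
2960000 = 6070000/(1 + 29.65657·e^(−0.0224t)) → 1 + 29.65657·e^(−0.0224t) = 2.05068
e^(−0.0224t) = 0.035428 → t = ln(28.22618)/0.0224 = 3.34025/0.0224

t ≈ 149.1 years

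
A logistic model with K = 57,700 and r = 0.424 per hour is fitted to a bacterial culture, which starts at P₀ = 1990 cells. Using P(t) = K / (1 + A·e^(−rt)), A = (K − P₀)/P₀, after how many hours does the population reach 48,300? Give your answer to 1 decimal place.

A = (57700 − 1990)/1990 = 27.99497
48300 = 57700/(1 + 27.99497·e^(−0.424t)) → 1 + 27.99497·e^(−0.424t) = 1.19462
e^(−0.424t) = 0.006952 → t = ln(143.84652)/0.424 = 4.96875/0.424

t ≈ 11.7 hours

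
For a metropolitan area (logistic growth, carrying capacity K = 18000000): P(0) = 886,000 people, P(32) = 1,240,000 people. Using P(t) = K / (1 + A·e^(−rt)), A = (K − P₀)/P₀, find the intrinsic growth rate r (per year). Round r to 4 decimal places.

A = (18000000 − 886000)/886000 = 19.31603
1240000 = 18000000/(1 + 19.31603·e^(−r·32)) → e^(−32r) = (14.51613 − 1)/19.31603 = 0.699736
r = −ln(0.699736)/32 = 0.35705/32

r ≈ 0.0112 per year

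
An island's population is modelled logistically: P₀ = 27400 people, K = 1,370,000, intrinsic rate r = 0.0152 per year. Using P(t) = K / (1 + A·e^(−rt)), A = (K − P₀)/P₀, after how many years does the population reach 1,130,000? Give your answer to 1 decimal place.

A = (1370000 − 27400)/27400 = 49
1130000 = 1370000/(1 + 49·e^(−0.0152t)) → 1 + 49·e^(−0.0152t) = 1.21239
e^(−0.0152t) = 0.004334 → t = ln(230.70833)/0.0152 = 5.44115/0.0152

t ≈ 358.0 years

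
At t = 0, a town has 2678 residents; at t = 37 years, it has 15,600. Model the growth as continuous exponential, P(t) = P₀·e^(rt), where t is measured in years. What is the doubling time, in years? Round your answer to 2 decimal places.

r = ln(15600/2678) / 37 = ln(5.82524) / 37 ≈ 0.047627 per year
doubling time = ln 2 / |r| = 0.69315 / 0.047627

doubling time ≈ 14.55 years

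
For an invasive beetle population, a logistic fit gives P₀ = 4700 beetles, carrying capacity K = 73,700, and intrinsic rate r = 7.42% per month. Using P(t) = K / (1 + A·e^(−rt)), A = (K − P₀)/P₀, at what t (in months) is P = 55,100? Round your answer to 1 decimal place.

t ≈ 50.8 months

A = (73700 − 4700)/4700 = 14.68085
55100 = 73700/(1 + 14.68085·e^(−0.0742t)) → 1 + 14.68085·e^(−0.0742t) = 1.33757
e^(−0.0742t) = 0.022994 → t = ln(43.49005)/0.0742 = 3.77253/0.0742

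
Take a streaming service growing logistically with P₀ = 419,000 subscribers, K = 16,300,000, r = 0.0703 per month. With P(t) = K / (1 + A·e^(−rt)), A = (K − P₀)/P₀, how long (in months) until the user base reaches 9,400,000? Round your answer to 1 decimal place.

A = (16300000 − 419000)/419000 = 37.90215
9400000 = 16300000/(1 + 37.90215·e^(−0.0703t)) → 1 + 37.90215·e^(−0.0703t) = 1.73404
e^(−0.0703t) = 0.019367 → t = ln(51.63481)/0.0703 = 3.9442/0.0703

t ≈ 56.1 months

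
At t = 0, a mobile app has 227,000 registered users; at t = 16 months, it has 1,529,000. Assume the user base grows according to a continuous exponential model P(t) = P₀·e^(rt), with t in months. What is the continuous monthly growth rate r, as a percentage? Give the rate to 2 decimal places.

r ≈ 11.92% per month

1529000 = 227000 · e^(r·16)
e^(16r) = 1529000/227000 = 6.73568
r = ln(6.73568) / 16 = 1.90742 / 16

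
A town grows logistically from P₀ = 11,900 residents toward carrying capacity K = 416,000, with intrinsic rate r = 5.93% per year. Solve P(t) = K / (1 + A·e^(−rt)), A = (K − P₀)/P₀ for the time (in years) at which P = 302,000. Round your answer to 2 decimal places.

A = (416000 − 11900)/11900 = 33.95798
302000 = 416000/(1 + 33.95798·e^(−0.0593t)) → 1 + 33.95798·e^(−0.0593t) = 1.37748
e^(−0.0593t) = 0.011116 → t = ln(89.95887)/0.0593 = 4.49935/0.0593

t ≈ 75.87 years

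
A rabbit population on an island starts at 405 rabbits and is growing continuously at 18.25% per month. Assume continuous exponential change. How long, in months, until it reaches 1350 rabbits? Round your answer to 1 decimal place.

1350 = 405 · e^(0.1825·t)
t = ln(1350/405) / 0.1825 = ln(3.33333) / 0.1825 = 1.20397 / 0.1825

t ≈ 6.6 months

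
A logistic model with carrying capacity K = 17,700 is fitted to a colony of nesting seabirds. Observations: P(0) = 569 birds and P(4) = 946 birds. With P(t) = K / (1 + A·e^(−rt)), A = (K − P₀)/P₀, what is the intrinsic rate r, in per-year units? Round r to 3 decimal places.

r ≈ 0.133 per year

A = (17700 − 569)/569 = 30.10721
946 = 17700/(1 + 30.10721·e^(−r·4)) → e^(−4r) = (18.71036 − 1)/30.10721 = 0.588243
r = −ln(0.588243)/4 = 0.53061/4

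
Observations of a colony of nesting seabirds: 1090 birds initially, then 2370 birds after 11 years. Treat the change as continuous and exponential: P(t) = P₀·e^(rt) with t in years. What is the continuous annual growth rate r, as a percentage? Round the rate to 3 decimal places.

r ≈ 7.061% per year

2370 = 1090 · e^(r·11)
e^(11r) = 2370/1090 = 2.17431
r = ln(2.17431) / 11 = 0.77671 / 11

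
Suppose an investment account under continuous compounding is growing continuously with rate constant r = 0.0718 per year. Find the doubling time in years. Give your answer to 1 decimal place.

doubling time ≈ 9.7 years

doubling time = ln(2) / |r| = 0.69315 / 0.0718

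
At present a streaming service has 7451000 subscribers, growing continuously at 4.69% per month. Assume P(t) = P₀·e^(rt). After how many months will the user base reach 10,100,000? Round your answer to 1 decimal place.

t ≈ 6.5 months

10100000 = 7451000 · e^(0.0469·t)
t = ln(10100000/7451000) / 0.0469 = ln(1.35552) / 0.0469 = 0.30419 / 0.0469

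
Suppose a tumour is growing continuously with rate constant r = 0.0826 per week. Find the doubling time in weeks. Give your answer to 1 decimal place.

doubling time ≈ 8.4 weeks

doubling time = ln(2) / |r| = 0.69315 / 0.0826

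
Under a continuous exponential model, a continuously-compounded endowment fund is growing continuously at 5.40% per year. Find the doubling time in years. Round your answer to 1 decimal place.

doubling time = ln(2) / |r| = 0.69315 / 0.054

doubling time ≈ 12.8 years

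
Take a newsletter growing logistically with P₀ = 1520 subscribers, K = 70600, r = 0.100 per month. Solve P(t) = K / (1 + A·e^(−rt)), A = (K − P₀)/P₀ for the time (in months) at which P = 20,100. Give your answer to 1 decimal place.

t ≈ 29.0 months

A = (70600 − 1520)/1520 = 45.44737
20100 = 70600/(1 + 45.44737·e^(−0.1t)) → 1 + 45.44737·e^(−0.1t) = 3.51244
e^(−0.1t) = 0.055282 → t = ln(18.08895)/0.1 = 2.8953/0.1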